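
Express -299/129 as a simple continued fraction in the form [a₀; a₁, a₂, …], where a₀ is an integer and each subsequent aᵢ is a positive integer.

[-3; 1, 2, 6, 1, 5]

Repeatedly divide and take the remainder:
⌊-299/129⌋ = -3, remainder 88
⌊129/88⌋ = 1, remainder 41
⌊88/41⌋ = 2, remainder 6
⌊41/6⌋ = 6, remainder 5
⌊6/5⌋ = 1, remainder 1
⌊5/1⌋ = 5, remainder 0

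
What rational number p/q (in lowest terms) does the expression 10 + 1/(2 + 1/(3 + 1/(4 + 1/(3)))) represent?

Work from the innermost term outward:
Start with 3.
4 + 1/(3/1) = 4 + 1/3 = 13/3
3 + 1/(13/3) = 3 + 3/13 = 42/13
2 + 1/(42/13) = 2 + 13/42 = 97/42
10 + 1/(97/42) = 10 + 42/97 = 1012/97

1012/97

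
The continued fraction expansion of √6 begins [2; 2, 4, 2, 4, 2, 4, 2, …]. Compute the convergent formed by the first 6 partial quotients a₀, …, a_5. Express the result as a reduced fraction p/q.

Start with 2.
4 + 1/(2/1) = 4 + 1/2 = 9/2
2 + 1/(9/2) = 2 + 2/9 = 20/9
4 + 1/(20/9) = 4 + 9/20 = 89/20
2 + 1/(89/20) = 2 + 20/89 = 198/89
2 + 1/(198/89) = 2 + 89/198 = 485/198

485/198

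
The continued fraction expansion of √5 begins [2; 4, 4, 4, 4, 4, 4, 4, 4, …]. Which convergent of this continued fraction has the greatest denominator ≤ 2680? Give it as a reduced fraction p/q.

2889/1292

a_0 = 2: 2/1  (≤ bound)
a_1 = 4: 9/4  (≤ bound)
a_2 = 4: 38/17  (≤ bound)
a_3 = 4: 161/72  (≤ bound)
a_4 = 4: 682/305  (≤ bound)
a_5 = 4: 2889/1292  (≤ bound)
a_6 = 4: 12238/5473  (> 2680, stop)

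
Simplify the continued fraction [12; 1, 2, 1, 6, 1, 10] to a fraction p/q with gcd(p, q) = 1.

4294/337

Build up convergents one term at a time:
a_0 = 12: 12/1
a_1 = 1: 13/1
a_2 = 2: 38/3
a_3 = 1: 51/4
a_4 = 6: 344/27
a_5 = 1: 395/31
a_6 = 10: 4294/337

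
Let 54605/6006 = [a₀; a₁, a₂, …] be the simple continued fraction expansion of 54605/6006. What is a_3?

Apply division with remainder until the remainder is 0:
54605 ÷ 6006 → quotient 9, remainder 551
6006 ÷ 551 → quotient 10, remainder 496
551 ÷ 496 → quotient 1, remainder 55
496 ÷ 55 → quotient 9, remainder 1

9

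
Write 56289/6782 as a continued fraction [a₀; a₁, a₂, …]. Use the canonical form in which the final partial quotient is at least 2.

[8; 3, 2, 1, 41, 1, 2, 5]

56289 = 8·6782 + 2033, so a_0 = 8
6782 = 3·2033 + 683, so a_1 = 3
2033 = 2·683 + 667, so a_2 = 2
683 = 1·667 + 16, so a_3 = 1
667 = 41·16 + 11, so a_4 = 41
16 = 1·11 + 5, so a_5 = 1
11 = 2·5 + 1, so a_6 = 2
5 = 5·1 + 0, so a_7 = 5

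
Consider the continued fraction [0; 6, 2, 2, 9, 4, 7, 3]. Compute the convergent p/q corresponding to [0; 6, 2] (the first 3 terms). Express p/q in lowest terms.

a_0 = 0: 0/1
a_1 = 6: 1/6
a_2 = 2: 2/13

2/13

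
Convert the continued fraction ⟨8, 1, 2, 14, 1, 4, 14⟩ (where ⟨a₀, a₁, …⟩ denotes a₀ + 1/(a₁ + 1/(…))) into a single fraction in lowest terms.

27965/3224

Start with 14.
4 + 1/(14/1) = 4 + 1/14 = 57/14
1 + 1/(57/14) = 1 + 14/57 = 71/57
14 + 1/(71/57) = 14 + 57/71 = 1051/71
2 + 1/(1051/71) = 2 + 71/1051 = 2173/1051
1 + 1/(2173/1051) = 1 + 1051/2173 = 3224/2173
8 + 1/(3224/2173) = 8 + 2173/3224 = 27965/3224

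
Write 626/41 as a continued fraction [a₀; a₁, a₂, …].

[15; 3, 1, 2, 1, 2]

Run the Euclidean algorithm, recording each quotient:
626 ÷ 41 → quotient 15, remainder 11
41 ÷ 11 → quotient 3, remainder 8
11 ÷ 8 → quotient 1, remainder 3
8 ÷ 3 → quotient 2, remainder 2
3 ÷ 2 → quotient 1, remainder 1
2 ÷ 1 → quotient 2, remainder 0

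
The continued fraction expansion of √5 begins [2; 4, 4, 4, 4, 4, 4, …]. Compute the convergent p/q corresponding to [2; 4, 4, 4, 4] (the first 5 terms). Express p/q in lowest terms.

a_0 = 2: 2/1
a_1 = 4: 9/4
a_2 = 4: 38/17
a_3 = 4: 161/72
a_4 = 4: 682/305

682/305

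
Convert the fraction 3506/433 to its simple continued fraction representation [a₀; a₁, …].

⌊3506/433⌋ = 8, remainder 42
⌊433/42⌋ = 10, remainder 13
⌊42/13⌋ = 3, remainder 3
⌊13/3⌋ = 4, remainder 1
⌊3/1⌋ = 3, remainder 0

[8; 10, 3, 4, 3]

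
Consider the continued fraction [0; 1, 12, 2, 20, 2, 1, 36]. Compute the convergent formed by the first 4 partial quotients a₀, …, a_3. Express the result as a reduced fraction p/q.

Build up convergents one term at a time:
a_0 = 0: 0/1
a_1 = 1: 1/1
a_2 = 12: 12/13
a_3 = 2: 25/27

25/27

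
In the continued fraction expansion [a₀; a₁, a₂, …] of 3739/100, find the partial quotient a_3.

3739 ÷ 100 → quotient 37, remainder 39
100 ÷ 39 → quotient 2, remainder 22
39 ÷ 22 → quotient 1, remainder 17
22 ÷ 17 → quotient 1, remainder 5

1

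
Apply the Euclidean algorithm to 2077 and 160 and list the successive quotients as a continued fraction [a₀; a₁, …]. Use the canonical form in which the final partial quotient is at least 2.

[12; 1, 52, 3]

⌊2077/160⌋ = 12, remainder 157
⌊160/157⌋ = 1, remainder 3
⌊157/3⌋ = 52, remainder 1
⌊3/1⌋ = 3, remainder 0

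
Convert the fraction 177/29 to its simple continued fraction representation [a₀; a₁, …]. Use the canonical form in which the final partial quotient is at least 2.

177 ÷ 29 → quotient 6, remainder 3
29 ÷ 3 → quotient 9, remainder 2
3 ÷ 2 → quotient 1, remainder 1
2 ÷ 1 → quotient 2, remainder 0

[6; 9, 1, 2]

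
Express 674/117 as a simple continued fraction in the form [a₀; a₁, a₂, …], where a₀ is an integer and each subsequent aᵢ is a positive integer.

[5; 1, 3, 5, 1, 1, 2]

674 = 5·117 + 89, so a_0 = 5
117 = 1·89 + 28, so a_1 = 1
89 = 3·28 + 5, so a_2 = 3
28 = 5·5 + 3, so a_3 = 5
5 = 1·3 + 2, so a_4 = 1
3 = 1·2 + 1, so a_5 = 1
2 = 2·1 + 0, so a_6 = 2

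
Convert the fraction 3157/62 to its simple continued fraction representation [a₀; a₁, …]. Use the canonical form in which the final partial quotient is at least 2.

[50; 1, 11, 2, 2]

Apply division with remainder until the remainder is 0:
3157 = 50·62 + 57, so a_0 = 50
62 = 1·57 + 5, so a_1 = 1
57 = 11·5 + 2, so a_2 = 11
5 = 2·2 + 1, so a_3 = 2
2 = 2·1 + 0, so a_4 = 2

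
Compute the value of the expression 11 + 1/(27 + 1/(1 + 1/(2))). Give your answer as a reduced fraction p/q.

916/83

Start with 2.
1 + 1/(2/1) = 1 + 1/2 = 3/2
27 + 1/(3/2) = 27 + 2/3 = 83/3
11 + 1/(83/3) = 11 + 3/83 = 916/83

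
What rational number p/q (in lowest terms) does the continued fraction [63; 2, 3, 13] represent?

Start with 13.
3 + 1/(13/1) = 3 + 1/13 = 40/13
2 + 1/(40/13) = 2 + 13/40 = 93/40
63 + 1/(93/40) = 63 + 40/93 = 5899/93

5899/93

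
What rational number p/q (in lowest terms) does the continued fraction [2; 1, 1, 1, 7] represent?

61/23

Compute successive convergents:
a_0 = 2: 2/1
a_1 = 1: 3/1
a_2 = 1: 5/2
a_3 = 1: 8/3
a_4 = 7: 61/23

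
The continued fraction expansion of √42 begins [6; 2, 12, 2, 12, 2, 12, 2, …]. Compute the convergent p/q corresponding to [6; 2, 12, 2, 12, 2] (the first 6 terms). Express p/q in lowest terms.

Start with 2.
12 + 1/(2/1) = 12 + 1/2 = 25/2
2 + 1/(25/2) = 2 + 2/25 = 52/25
12 + 1/(52/25) = 12 + 25/52 = 649/52
2 + 1/(649/52) = 2 + 52/649 = 1350/649
6 + 1/(1350/649) = 6 + 649/1350 = 8749/1350

8749/1350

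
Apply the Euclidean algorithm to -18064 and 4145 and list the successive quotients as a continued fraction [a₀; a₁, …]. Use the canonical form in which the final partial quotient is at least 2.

⌊-18064/4145⌋ = -5, remainder 2661
⌊4145/2661⌋ = 1, remainder 1484
⌊2661/1484⌋ = 1, remainder 1177
⌊1484/1177⌋ = 1, remainder 307
⌊1177/307⌋ = 3, remainder 256
⌊307/256⌋ = 1, remainder 51
⌊256/51⌋ = 5, remainder 1
⌊51/1⌋ = 51, remainder 0

[-5; 1, 1, 1, 3, 1, 5, 51]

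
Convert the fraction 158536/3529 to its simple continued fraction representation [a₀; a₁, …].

[44; 1, 12, 8, 2, 2, 6]

Repeatedly divide and take the remainder:
⌊158536/3529⌋ = 44, remainder 3260
⌊3529/3260⌋ = 1, remainder 269
⌊3260/269⌋ = 12, remainder 32
⌊269/32⌋ = 8, remainder 13
⌊32/13⌋ = 2, remainder 6
⌊13/6⌋ = 2, remainder 1
⌊6/1⌋ = 6, remainder 0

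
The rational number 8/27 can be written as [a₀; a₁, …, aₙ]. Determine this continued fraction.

[0; 3, 2, 1, 2]

8 ÷ 27 → quotient 0, remainder 8
27 ÷ 8 → quotient 3, remainder 3
8 ÷ 3 → quotient 2, remainder 2
3 ÷ 2 → quotient 1, remainder 1
2 ÷ 1 → quotient 2, remainder 0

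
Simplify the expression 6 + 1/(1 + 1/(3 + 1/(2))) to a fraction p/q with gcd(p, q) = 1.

Start with 2.
3 + 1/(2/1) = 3 + 1/2 = 7/2
1 + 1/(7/2) = 1 + 2/7 = 9/7
6 + 1/(9/7) = 6 + 7/9 = 61/9

61/9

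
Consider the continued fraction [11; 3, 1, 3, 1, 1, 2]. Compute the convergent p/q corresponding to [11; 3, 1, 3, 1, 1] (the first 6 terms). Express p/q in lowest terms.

383/34

a_0 = 11: 11/1
a_1 = 3: 34/3
a_2 = 1: 45/4
a_3 = 3: 169/15
a_4 = 1: 214/19
a_5 = 1: 383/34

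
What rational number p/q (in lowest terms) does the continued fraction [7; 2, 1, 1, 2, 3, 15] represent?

a_0 = 7: 7/1
a_1 = 2: 15/2
a_2 = 1: 22/3
a_3 = 1: 37/5
a_4 = 2: 96/13
a_5 = 3: 325/44
a_6 = 15: 4971/673

4971/673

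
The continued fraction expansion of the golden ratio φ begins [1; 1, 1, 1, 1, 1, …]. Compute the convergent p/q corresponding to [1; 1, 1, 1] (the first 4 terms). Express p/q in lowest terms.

a_0 = 1: 1/1
a_1 = 1: 2/1
a_2 = 1: 3/2
a_3 = 1: 5/3

5/3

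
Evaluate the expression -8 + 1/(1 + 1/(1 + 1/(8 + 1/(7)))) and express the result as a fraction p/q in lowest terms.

-904/121

a_0 = -8: -8/1
a_1 = 1: -7/1
a_2 = 1: -15/2
a_3 = 8: -127/17
a_4 = 7: -904/121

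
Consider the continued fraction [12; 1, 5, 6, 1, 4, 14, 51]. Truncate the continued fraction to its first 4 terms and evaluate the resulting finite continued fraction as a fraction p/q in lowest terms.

475/37

Collapse the nested fraction from the inside out:
Start with 6.
5 + 1/(6/1) = 5 + 1/6 = 31/6
1 + 1/(31/6) = 1 + 6/31 = 37/31
12 + 1/(37/31) = 12 + 31/37 = 475/37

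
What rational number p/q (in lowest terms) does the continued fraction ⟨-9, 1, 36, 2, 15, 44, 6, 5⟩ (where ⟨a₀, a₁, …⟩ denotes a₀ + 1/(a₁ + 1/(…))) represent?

a_0 = -9: -9/1
a_1 = 1: -8/1
a_2 = 36: -297/37
a_3 = 2: -602/75
a_4 = 15: -9327/1162
a_5 = 44: -410990/51203
a_6 = 6: -2475267/308380
a_7 = 5: -12787325/1593103

-12787325/1593103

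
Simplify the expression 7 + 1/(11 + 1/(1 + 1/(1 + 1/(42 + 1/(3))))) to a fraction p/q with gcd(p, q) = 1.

20956/2957

Build up convergents one term at a time:
a_0 = 7: 7/1
a_1 = 11: 78/11
a_2 = 1: 85/12
a_3 = 1: 163/23
a_4 = 42: 6931/978
a_5 = 3: 20956/2957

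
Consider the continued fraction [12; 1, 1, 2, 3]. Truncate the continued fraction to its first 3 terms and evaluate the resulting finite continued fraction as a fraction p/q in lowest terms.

25/2

a_0 = 12: 12/1
a_1 = 1: 13/1
a_2 = 1: 25/2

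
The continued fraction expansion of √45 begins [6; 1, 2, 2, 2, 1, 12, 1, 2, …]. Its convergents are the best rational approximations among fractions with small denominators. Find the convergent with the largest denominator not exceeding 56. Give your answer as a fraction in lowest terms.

List convergents until the denominator exceeds the bound:
a_0 = 6: 6/1  (≤ bound)
a_1 = 1: 7/1  (≤ bound)
a_2 = 2: 20/3  (≤ bound)
a_3 = 2: 47/7  (≤ bound)
a_4 = 2: 114/17  (≤ bound)
a_5 = 1: 161/24  (≤ bound)
a_6 = 12: 2046/305  (> 56, stop)

161/24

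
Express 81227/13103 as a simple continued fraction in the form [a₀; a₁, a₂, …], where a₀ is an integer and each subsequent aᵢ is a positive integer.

[6; 5, 44, 1, 57]

81227 ÷ 13103 → quotient 6, remainder 2609
13103 ÷ 2609 → quotient 5, remainder 58
2609 ÷ 58 → quotient 44, remainder 57
58 ÷ 57 → quotient 1, remainder 1
57 ÷ 1 → quotient 57, remainder 0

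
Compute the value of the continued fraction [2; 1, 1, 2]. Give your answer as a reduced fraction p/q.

13/5

Start with 2.
1 + 1/(2/1) = 1 + 1/2 = 3/2
1 + 1/(3/2) = 1 + 2/3 = 5/3
2 + 1/(5/3) = 2 + 3/5 = 13/5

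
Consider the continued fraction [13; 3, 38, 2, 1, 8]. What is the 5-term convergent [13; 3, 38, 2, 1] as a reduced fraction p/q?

Build up convergents one term at a time:
a_0 = 13: 13/1
a_1 = 3: 40/3
a_2 = 38: 1533/115
a_3 = 2: 3106/233
a_4 = 1: 4639/348

4639/348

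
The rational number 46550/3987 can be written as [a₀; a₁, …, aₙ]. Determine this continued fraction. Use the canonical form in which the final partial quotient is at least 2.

[11; 1, 2, 12, 3, 11, 3]

⌊46550/3987⌋ = 11, remainder 2693
⌊3987/2693⌋ = 1, remainder 1294
⌊2693/1294⌋ = 2, remainder 105
⌊1294/105⌋ = 12, remainder 34
⌊105/34⌋ = 3, remainder 3
⌊34/3⌋ = 11, remainder 1
⌊3/1⌋ = 3, remainder 0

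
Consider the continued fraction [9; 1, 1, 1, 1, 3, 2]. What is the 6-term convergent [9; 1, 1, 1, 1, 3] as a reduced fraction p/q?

a_0 = 9: 9/1
a_1 = 1: 10/1
a_2 = 1: 19/2
a_3 = 1: 29/3
a_4 = 1: 48/5
a_5 = 3: 173/18

173/18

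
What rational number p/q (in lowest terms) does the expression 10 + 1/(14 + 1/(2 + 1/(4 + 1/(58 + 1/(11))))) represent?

a_0 = 10: 10/1
a_1 = 14: 141/14
a_2 = 2: 292/29
a_3 = 4: 1309/130
a_4 = 58: 76214/7569
a_5 = 11: 839663/83389

839663/83389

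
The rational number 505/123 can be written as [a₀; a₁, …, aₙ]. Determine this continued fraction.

505 ÷ 123 → quotient 4, remainder 13
123 ÷ 13 → quotient 9, remainder 6
13 ÷ 6 → quotient 2, remainder 1
6 ÷ 1 → quotient 6, remainder 0

[4; 9, 2, 6]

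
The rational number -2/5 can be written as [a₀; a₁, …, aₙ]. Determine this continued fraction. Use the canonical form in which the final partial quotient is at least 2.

Run the Euclidean algorithm, recording each quotient:
-2 = -1·5 + 3, so a_0 = -1
5 = 1·3 + 2, so a_1 = 1
3 = 1·2 + 1, so a_2 = 1
2 = 2·1 + 0, so a_3 = 2

[-1; 1, 1, 2]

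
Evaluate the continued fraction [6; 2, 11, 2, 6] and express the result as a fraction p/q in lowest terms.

a_0 = 6: 6/1
a_1 = 2: 13/2
a_2 = 11: 149/23
a_3 = 2: 311/48
a_4 = 6: 2015/311

2015/311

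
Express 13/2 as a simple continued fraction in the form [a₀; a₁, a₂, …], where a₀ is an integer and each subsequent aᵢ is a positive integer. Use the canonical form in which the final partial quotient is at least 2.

13 ÷ 2 → quotient 6, remainder 1
2 ÷ 1 → quotient 2, remainder 0

[6; 2]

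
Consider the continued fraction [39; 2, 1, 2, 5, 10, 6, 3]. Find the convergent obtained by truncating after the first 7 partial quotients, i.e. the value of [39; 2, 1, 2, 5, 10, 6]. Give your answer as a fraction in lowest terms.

Start with 6.
10 + 1/(6/1) = 10 + 1/6 = 61/6
5 + 1/(61/6) = 5 + 6/61 = 311/61
2 + 1/(311/61) = 2 + 61/311 = 683/311
1 + 1/(683/311) = 1 + 311/683 = 994/683
2 + 1/(994/683) = 2 + 683/994 = 2671/994
39 + 1/(2671/994) = 39 + 994/2671 = 105163/2671

105163/2671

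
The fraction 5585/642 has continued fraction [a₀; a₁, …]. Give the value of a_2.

2

5585 = 8·642 + 449, so a_0 = 8
642 = 1·449 + 193, so a_1 = 1
449 = 2·193 + 63, so a_2 = 2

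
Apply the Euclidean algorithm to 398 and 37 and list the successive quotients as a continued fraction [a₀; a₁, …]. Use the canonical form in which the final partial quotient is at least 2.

[10; 1, 3, 9]

398 = 10·37 + 28, so a_0 = 10
37 = 1·28 + 9, so a_1 = 1
28 = 3·9 + 1, so a_2 = 3
9 = 9·1 + 0, so a_3 = 9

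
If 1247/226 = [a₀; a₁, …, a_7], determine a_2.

1

1247 ÷ 226 → quotient 5, remainder 117
226 ÷ 117 → quotient 1, remainder 109
117 ÷ 109 → quotient 1, remainder 8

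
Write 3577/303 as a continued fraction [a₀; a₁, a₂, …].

3577 = 11·303 + 244, so a_0 = 11
303 = 1·244 + 59, so a_1 = 1
244 = 4·59 + 8, so a_2 = 4
59 = 7·8 + 3, so a_3 = 7
8 = 2·3 + 2, so a_4 = 2
3 = 1·2 + 1, so a_5 = 1
2 = 2·1 + 0, so a_6 = 2

[11; 1, 4, 7, 2, 1, 2]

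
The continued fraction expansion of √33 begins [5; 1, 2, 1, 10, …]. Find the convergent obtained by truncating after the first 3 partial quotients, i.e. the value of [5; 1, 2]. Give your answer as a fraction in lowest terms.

Start with 2.
1 + 1/(2/1) = 1 + 1/2 = 3/2
5 + 1/(3/2) = 5 + 2/3 = 17/3

17/3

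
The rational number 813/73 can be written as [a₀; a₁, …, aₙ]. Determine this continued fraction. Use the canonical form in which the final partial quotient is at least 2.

813 = 11·73 + 10, so a_0 = 11
73 = 7·10 + 3, so a_1 = 7
10 = 3·3 + 1, so a_2 = 3
3 = 3·1 + 0, so a_3 = 3

[11; 7, 3, 3]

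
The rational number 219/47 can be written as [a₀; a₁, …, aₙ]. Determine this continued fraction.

[4; 1, 1, 1, 15]

219 = 4·47 + 31, so a_0 = 4
47 = 1·31 + 16, so a_1 = 1
31 = 1·16 + 15, so a_2 = 1
16 = 1·15 + 1, so a_3 = 1
15 = 15·1 + 0, so a_4 = 15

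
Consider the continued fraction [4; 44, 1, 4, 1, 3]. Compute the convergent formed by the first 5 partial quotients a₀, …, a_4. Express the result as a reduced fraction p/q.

1082/269

a_0 = 4: 4/1
a_1 = 44: 177/44
a_2 = 1: 181/45
a_3 = 4: 901/224
a_4 = 1: 1082/269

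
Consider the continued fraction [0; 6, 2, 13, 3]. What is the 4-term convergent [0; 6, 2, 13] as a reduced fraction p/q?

27/175

a_0 = 0: 0/1
a_1 = 6: 1/6
a_2 = 2: 2/13
a_3 = 13: 27/175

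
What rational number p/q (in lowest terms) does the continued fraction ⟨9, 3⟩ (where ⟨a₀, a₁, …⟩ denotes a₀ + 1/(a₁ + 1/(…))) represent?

28/3

a_0 = 9: 9/1
a_1 = 3: 28/3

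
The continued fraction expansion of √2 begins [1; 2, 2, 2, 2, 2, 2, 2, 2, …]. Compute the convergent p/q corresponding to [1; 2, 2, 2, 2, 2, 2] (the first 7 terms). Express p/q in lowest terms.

239/169

Compute successive convergents:
a_0 = 1: 1/1
a_1 = 2: 3/2
a_2 = 2: 7/5
a_3 = 2: 17/12
a_4 = 2: 41/29
a_5 = 2: 99/70
a_6 = 2: 239/169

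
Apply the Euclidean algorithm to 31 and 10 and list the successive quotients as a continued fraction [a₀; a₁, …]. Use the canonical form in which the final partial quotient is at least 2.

Repeatedly divide and take the remainder:
31 ÷ 10 → quotient 3, remainder 1
10 ÷ 1 → quotient 10, remainder 0

[3; 10]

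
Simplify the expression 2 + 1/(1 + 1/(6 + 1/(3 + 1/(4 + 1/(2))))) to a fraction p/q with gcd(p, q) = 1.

a_0 = 2: 2/1
a_1 = 1: 3/1
a_2 = 6: 20/7
a_3 = 3: 63/22
a_4 = 4: 272/95
a_5 = 2: 607/212

607/212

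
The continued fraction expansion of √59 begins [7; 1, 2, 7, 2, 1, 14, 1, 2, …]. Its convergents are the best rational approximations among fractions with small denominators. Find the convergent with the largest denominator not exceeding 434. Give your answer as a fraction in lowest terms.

530/69

a_0 = 7: 7/1  (≤ bound)
a_1 = 1: 8/1  (≤ bound)
a_2 = 2: 23/3  (≤ bound)
a_3 = 7: 169/22  (≤ bound)
a_4 = 2: 361/47  (≤ bound)
a_5 = 1: 530/69  (≤ bound)
a_6 = 14: 7781/1013  (> 434, stop)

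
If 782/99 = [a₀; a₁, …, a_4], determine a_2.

⌊782/99⌋ = 7, remainder 89
⌊99/89⌋ = 1, remainder 10
⌊89/10⌋ = 8, remainder 9

8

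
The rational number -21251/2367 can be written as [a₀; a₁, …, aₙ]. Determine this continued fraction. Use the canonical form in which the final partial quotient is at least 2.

-21251 ÷ 2367 → quotient -9, remainder 52
2367 ÷ 52 → quotient 45, remainder 27
52 ÷ 27 → quotient 1, remainder 25
27 ÷ 25 → quotient 1, remainder 2
25 ÷ 2 → quotient 12, remainder 1
2 ÷ 1 → quotient 2, remainder 0

[-9; 45, 1, 1, 12, 2]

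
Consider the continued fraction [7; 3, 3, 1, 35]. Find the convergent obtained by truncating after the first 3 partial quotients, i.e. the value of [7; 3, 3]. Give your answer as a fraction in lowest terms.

73/10

Work from the innermost term outward:
Start with 3.
3 + 1/(3/1) = 3 + 1/3 = 10/3
7 + 1/(10/3) = 7 + 3/10 = 73/10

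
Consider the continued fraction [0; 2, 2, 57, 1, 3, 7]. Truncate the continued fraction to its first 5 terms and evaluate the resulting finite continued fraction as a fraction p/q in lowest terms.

Starting at the tail and folding back:
Start with 1.
57 + 1/(1/1) = 57 + 1/1 = 58/1
2 + 1/(58/1) = 2 + 1/58 = 117/58
2 + 1/(117/58) = 2 + 58/117 = 292/117
0 + 1/(292/117) = 0 + 117/292 = 117/292

117/292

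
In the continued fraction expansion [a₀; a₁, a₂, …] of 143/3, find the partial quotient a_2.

Repeatedly divide and take the remainder:
143 = 47·3 + 2, so a_0 = 47
3 = 1·2 + 1, so a_1 = 1
2 = 2·1 + 0, so a_2 = 2

2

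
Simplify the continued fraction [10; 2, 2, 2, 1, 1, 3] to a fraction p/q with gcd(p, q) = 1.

1083/104

a_0 = 10: 10/1
a_1 = 2: 21/2
a_2 = 2: 52/5
a_3 = 2: 125/12
a_4 = 1: 177/17
a_5 = 1: 302/29
a_6 = 3: 1083/104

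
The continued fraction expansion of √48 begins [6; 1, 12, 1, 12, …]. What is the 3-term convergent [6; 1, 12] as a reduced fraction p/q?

Work from the innermost term outward:
Start with 12.
1 + 1/(12/1) = 1 + 1/12 = 13/12
6 + 1/(13/12) = 6 + 12/13 = 90/13

90/13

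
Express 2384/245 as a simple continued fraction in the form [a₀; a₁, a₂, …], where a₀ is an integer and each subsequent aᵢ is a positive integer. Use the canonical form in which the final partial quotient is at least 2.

[9; 1, 2, 1, 2, 2, 9]

Run the Euclidean algorithm, recording each quotient:
⌊2384/245⌋ = 9, remainder 179
⌊245/179⌋ = 1, remainder 66
⌊179/66⌋ = 2, remainder 47
⌊66/47⌋ = 1, remainder 19
⌊47/19⌋ = 2, remainder 9
⌊19/9⌋ = 2, remainder 1
⌊9/1⌋ = 9, remainder 0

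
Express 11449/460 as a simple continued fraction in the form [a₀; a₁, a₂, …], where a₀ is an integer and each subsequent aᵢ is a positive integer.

[24; 1, 8, 51]

Run the Euclidean algorithm, recording each quotient:
11449 ÷ 460 → quotient 24, remainder 409
460 ÷ 409 → quotient 1, remainder 51
409 ÷ 51 → quotient 8, remainder 1
51 ÷ 1 → quotient 51, remainder 0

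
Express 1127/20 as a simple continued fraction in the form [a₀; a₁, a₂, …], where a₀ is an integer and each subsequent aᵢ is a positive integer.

⌊1127/20⌋ = 56, remainder 7
⌊20/7⌋ = 2, remainder 6
⌊7/6⌋ = 1, remainder 1
⌊6/1⌋ = 6, remainder 0

[56; 2, 1, 6]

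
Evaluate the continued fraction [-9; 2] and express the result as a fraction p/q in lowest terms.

Work from the innermost term outward:
Start with 2.
-9 + 1/(2/1) = -9 + 1/2 = -17/2

-17/2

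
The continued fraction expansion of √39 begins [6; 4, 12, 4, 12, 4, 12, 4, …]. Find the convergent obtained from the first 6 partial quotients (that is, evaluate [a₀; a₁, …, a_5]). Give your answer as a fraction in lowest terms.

62425/9996

Start with 4.
12 + 1/(4/1) = 12 + 1/4 = 49/4
4 + 1/(49/4) = 4 + 4/49 = 200/49
12 + 1/(200/49) = 12 + 49/200 = 2449/200
4 + 1/(2449/200) = 4 + 200/2449 = 9996/2449
6 + 1/(9996/2449) = 6 + 2449/9996 = 62425/9996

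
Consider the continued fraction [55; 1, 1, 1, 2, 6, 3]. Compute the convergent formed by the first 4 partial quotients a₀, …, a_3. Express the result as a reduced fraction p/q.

Compute successive convergents:
a_0 = 55: 55/1
a_1 = 1: 56/1
a_2 = 1: 111/2
a_3 = 1: 167/3

167/3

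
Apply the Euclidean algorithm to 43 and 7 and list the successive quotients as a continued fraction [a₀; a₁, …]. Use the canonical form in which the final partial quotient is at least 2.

[6; 7]

43 ÷ 7 → quotient 6, remainder 1
7 ÷ 1 → quotient 7, remainder 0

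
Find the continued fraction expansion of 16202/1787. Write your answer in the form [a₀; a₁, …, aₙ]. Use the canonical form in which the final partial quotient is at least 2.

[9; 15, 59, 2]

16202 = 9·1787 + 119, so a_0 = 9
1787 = 15·119 + 2, so a_1 = 15
119 = 59·2 + 1, so a_2 = 59
2 = 2·1 + 0, so a_3 = 2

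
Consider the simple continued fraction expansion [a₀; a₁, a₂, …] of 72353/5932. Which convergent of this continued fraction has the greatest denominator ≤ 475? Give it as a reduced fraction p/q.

1671/137

a_0 = 12: 12/1  (≤ bound)
a_1 = 5: 61/5  (≤ bound)
a_2 = 13: 805/66  (≤ bound)
a_3 = 2: 1671/137  (≤ bound)
a_4 = 3: 5818/477  (> 475, stop)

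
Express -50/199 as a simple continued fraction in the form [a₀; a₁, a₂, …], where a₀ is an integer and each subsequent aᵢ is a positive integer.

Run the Euclidean algorithm, recording each quotient:
⌊-50/199⌋ = -1, remainder 149
⌊199/149⌋ = 1, remainder 50
⌊149/50⌋ = 2, remainder 49
⌊50/49⌋ = 1, remainder 1
⌊49/1⌋ = 49, remainder 0

[-1; 1, 2, 1, 49]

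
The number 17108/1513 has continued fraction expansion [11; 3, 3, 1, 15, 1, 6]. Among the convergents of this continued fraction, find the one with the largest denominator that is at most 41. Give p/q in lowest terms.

147/13

List convergents until the denominator exceeds the bound:
a_0 = 11: 11/1  (≤ bound)
a_1 = 3: 34/3  (≤ bound)
a_2 = 3: 113/10  (≤ bound)
a_3 = 1: 147/13  (≤ bound)
a_4 = 15: 2318/205  (> 41, stop)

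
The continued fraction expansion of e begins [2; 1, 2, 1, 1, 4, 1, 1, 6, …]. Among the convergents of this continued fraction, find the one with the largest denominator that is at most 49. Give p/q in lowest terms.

a_0 = 2: 2/1  (≤ bound)
a_1 = 1: 3/1  (≤ bound)
a_2 = 2: 8/3  (≤ bound)
a_3 = 1: 11/4  (≤ bound)
a_4 = 1: 19/7  (≤ bound)
a_5 = 4: 87/32  (≤ bound)
a_6 = 1: 106/39  (≤ bound)
a_7 = 1: 193/71  (> 49, stop)

106/39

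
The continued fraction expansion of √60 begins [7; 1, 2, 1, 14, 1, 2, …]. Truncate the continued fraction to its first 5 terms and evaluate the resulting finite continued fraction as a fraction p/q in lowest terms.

Start with 14.
1 + 1/(14/1) = 1 + 1/14 = 15/14
2 + 1/(15/14) = 2 + 14/15 = 44/15
1 + 1/(44/15) = 1 + 15/44 = 59/44
7 + 1/(59/44) = 7 + 44/59 = 457/59

457/59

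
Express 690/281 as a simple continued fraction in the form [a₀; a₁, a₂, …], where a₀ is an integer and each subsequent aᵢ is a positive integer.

690 ÷ 281 → quotient 2, remainder 128
281 ÷ 128 → quotient 2, remainder 25
128 ÷ 25 → quotient 5, remainder 3
25 ÷ 3 → quotient 8, remainder 1
3 ÷ 1 → quotient 3, remainder 0

[2; 2, 5, 8, 3]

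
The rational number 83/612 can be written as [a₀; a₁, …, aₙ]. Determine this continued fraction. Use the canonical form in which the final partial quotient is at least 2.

[0; 7, 2, 1, 2, 10]

Apply division with remainder until the remainder is 0:
⌊83/612⌋ = 0, remainder 83
⌊612/83⌋ = 7, remainder 31
⌊83/31⌋ = 2, remainder 21
⌊31/21⌋ = 1, remainder 10
⌊21/10⌋ = 2, remainder 1
⌊10/1⌋ = 10, remainder 0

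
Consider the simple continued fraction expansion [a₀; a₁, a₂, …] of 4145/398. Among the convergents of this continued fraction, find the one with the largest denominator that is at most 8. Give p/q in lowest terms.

a_0 = 10: 10/1  (≤ bound)
a_1 = 2: 21/2  (≤ bound)
a_2 = 2: 52/5  (≤ bound)
a_3 = 2: 125/12  (> 8, stop)

52/5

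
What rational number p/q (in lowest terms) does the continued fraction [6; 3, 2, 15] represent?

679/108

a_0 = 6: 6/1
a_1 = 3: 19/3
a_2 = 2: 44/7
a_3 = 15: 679/108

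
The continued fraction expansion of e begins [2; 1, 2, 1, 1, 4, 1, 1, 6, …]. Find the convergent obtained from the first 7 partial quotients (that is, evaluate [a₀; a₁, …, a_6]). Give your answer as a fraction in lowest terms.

Work from the innermost term outward:
Start with 1.
4 + 1/(1/1) = 4 + 1/1 = 5/1
1 + 1/(5/1) = 1 + 1/5 = 6/5
1 + 1/(6/5) = 1 + 5/6 = 11/6
2 + 1/(11/6) = 2 + 6/11 = 28/11
1 + 1/(28/11) = 1 + 11/28 = 39/28
2 + 1/(39/28) = 2 + 28/39 = 106/39

106/39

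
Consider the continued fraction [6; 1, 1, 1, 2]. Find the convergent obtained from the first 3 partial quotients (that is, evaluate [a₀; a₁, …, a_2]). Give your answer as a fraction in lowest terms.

a_0 = 6: 6/1
a_1 = 1: 7/1
a_2 = 1: 13/2

13/2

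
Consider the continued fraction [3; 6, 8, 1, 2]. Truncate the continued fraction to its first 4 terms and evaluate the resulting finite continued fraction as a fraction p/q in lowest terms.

174/55

Build up convergents one term at a time:
a_0 = 3: 3/1
a_1 = 6: 19/6
a_2 = 8: 155/49
a_3 = 1: 174/55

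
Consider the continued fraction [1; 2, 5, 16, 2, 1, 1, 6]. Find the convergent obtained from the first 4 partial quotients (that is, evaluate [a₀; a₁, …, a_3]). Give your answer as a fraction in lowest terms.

Compute successive convergents:
a_0 = 1: 1/1
a_1 = 2: 3/2
a_2 = 5: 16/11
a_3 = 16: 259/178

259/178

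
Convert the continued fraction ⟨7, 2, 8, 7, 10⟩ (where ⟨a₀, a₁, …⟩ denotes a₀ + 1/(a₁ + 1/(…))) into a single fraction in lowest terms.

Build up convergents one term at a time:
a_0 = 7: 7/1
a_1 = 2: 15/2
a_2 = 8: 127/17
a_3 = 7: 904/121
a_4 = 10: 9167/1227

9167/1227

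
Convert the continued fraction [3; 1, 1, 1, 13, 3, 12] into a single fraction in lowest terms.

Work from the innermost term outward:
Start with 12.
3 + 1/(12/1) = 3 + 1/12 = 37/12
13 + 1/(37/12) = 13 + 12/37 = 493/37
1 + 1/(493/37) = 1 + 37/493 = 530/493
1 + 1/(530/493) = 1 + 493/530 = 1023/530
1 + 1/(1023/530) = 1 + 530/1023 = 1553/1023
3 + 1/(1553/1023) = 3 + 1023/1553 = 5682/1553

5682/1553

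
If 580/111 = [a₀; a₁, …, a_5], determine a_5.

2

Repeatedly divide and take the remainder:
580 = 5·111 + 25, so a_0 = 5
111 = 4·25 + 11, so a_1 = 4
25 = 2·11 + 3, so a_2 = 2
11 = 3·3 + 2, so a_3 = 3
3 = 1·2 + 1, so a_4 = 1
2 = 2·1 + 0, so a_5 = 2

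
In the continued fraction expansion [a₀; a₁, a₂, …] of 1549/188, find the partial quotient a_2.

1549 = 8·188 + 45, so a_0 = 8
188 = 4·45 + 8, so a_1 = 4
45 = 5·8 + 5, so a_2 = 5

5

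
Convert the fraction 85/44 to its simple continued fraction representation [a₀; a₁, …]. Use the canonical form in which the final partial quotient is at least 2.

85 = 1·44 + 41, so a_0 = 1
44 = 1·41 + 3, so a_1 = 1
41 = 13·3 + 2, so a_2 = 13
3 = 1·2 + 1, so a_3 = 1
2 = 2·1 + 0, so a_4 = 2

[1; 1, 13, 1, 2]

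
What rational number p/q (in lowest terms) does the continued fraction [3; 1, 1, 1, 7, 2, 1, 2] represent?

705/193

a_0 = 3: 3/1
a_1 = 1: 4/1
a_2 = 1: 7/2
a_3 = 1: 11/3
a_4 = 7: 84/23
a_5 = 2: 179/49
a_6 = 1: 263/72
a_7 = 2: 705/193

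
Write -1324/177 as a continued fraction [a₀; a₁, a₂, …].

[-8; 1, 1, 12, 7]

-1324 ÷ 177 → quotient -8, remainder 92
177 ÷ 92 → quotient 1, remainder 85
92 ÷ 85 → quotient 1, remainder 7
85 ÷ 7 → quotient 12, remainder 1
7 ÷ 1 → quotient 7, remainder 0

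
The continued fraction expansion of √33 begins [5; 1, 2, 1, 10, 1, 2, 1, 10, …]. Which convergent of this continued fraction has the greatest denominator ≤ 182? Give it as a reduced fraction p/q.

a_0 = 5: 5/1  (≤ bound)
a_1 = 1: 6/1  (≤ bound)
a_2 = 2: 17/3  (≤ bound)
a_3 = 1: 23/4  (≤ bound)
a_4 = 10: 247/43  (≤ bound)
a_5 = 1: 270/47  (≤ bound)
a_6 = 2: 787/137  (≤ bound)
a_7 = 1: 1057/184  (> 182, stop)

787/137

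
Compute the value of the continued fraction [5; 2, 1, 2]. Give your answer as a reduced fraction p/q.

43/8

a_0 = 5: 5/1
a_1 = 2: 11/2
a_2 = 1: 16/3
a_3 = 2: 43/8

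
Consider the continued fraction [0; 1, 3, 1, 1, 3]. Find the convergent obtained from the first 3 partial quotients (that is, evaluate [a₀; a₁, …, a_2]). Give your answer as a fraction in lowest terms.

Use the convergent recurrence hₖ = aₖ·hₖ₋₁ + hₖ₋₂ (and likewise for the denominators kₖ):
a_0 = 0: 0/1
a_1 = 1: 1/1
a_2 = 3: 3/4

3/4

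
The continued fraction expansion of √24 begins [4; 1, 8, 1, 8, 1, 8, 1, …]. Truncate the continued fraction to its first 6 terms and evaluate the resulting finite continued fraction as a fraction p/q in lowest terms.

485/99

Compute successive convergents:
a_0 = 4: 4/1
a_1 = 1: 5/1
a_2 = 8: 44/9
a_3 = 1: 49/10
a_4 = 8: 436/89
a_5 = 1: 485/99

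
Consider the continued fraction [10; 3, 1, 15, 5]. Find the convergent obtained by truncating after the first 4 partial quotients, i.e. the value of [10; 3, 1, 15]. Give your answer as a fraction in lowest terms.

Build up convergents one term at a time:
a_0 = 10: 10/1
a_1 = 3: 31/3
a_2 = 1: 41/4
a_3 = 15: 646/63

646/63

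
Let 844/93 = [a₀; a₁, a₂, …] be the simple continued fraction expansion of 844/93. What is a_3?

⌊844/93⌋ = 9, remainder 7
⌊93/7⌋ = 13, remainder 2
⌊7/2⌋ = 3, remainder 1
⌊2/1⌋ = 2, remainder 0

2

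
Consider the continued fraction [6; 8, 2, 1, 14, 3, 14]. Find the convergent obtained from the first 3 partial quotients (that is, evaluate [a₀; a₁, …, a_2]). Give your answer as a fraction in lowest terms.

104/17

Start with 2.
8 + 1/(2/1) = 8 + 1/2 = 17/2
6 + 1/(17/2) = 6 + 2/17 = 104/17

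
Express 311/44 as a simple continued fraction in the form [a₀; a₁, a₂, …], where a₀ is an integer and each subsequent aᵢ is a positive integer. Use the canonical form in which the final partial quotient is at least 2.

[7; 14, 1, 2]

⌊311/44⌋ = 7, remainder 3
⌊44/3⌋ = 14, remainder 2
⌊3/2⌋ = 1, remainder 1
⌊2/1⌋ = 2, remainder 0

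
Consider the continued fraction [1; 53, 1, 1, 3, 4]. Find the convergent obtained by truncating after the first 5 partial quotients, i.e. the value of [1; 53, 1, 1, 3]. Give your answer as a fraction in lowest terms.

382/375

a_0 = 1: 1/1
a_1 = 53: 54/53
a_2 = 1: 55/54
a_3 = 1: 109/107
a_4 = 3: 382/375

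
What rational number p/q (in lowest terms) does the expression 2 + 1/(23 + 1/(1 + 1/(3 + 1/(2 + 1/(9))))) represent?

4127/2021

a_0 = 2: 2/1
a_1 = 23: 47/23
a_2 = 1: 49/24
a_3 = 3: 194/95
a_4 = 2: 437/214
a_5 = 9: 4127/2021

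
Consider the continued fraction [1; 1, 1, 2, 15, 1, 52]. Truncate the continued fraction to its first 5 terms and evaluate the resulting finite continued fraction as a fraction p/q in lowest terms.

123/77

a_0 = 1: 1/1
a_1 = 1: 2/1
a_2 = 1: 3/2
a_3 = 2: 8/5
a_4 = 15: 123/77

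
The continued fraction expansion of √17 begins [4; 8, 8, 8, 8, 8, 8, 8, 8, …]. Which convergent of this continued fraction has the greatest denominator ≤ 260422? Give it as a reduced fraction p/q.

143649/34840

a_0 = 4: 4/1  (≤ bound)
a_1 = 8: 33/8  (≤ bound)
a_2 = 8: 268/65  (≤ bound)
a_3 = 8: 2177/528  (≤ bound)
a_4 = 8: 17684/4289  (≤ bound)
a_5 = 8: 143649/34840  (≤ bound)
a_6 = 8: 1166876/283009  (> 260422, stop)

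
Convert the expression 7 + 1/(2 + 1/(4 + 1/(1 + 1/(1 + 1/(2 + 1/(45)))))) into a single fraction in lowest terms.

17249/2315

Start with 45.
2 + 1/(45/1) = 2 + 1/45 = 91/45
1 + 1/(91/45) = 1 + 45/91 = 136/91
1 + 1/(136/91) = 1 + 91/136 = 227/136
4 + 1/(227/136) = 4 + 136/227 = 1044/227
2 + 1/(1044/227) = 2 + 227/1044 = 2315/1044
7 + 1/(2315/1044) = 7 + 1044/2315 = 17249/2315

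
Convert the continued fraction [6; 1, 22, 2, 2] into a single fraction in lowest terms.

Start with 2.
2 + 1/(2/1) = 2 + 1/2 = 5/2
22 + 1/(5/2) = 22 + 2/5 = 112/5
1 + 1/(112/5) = 1 + 5/112 = 117/112
6 + 1/(117/112) = 6 + 112/117 = 814/117

814/117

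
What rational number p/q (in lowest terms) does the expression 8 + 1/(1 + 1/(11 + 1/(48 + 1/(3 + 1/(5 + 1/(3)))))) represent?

264107/29619

Compute successive convergents:
a_0 = 8: 8/1
a_1 = 1: 9/1
a_2 = 11: 107/12
a_3 = 48: 5145/577
a_4 = 3: 15542/1743
a_5 = 5: 82855/9292
a_6 = 3: 264107/29619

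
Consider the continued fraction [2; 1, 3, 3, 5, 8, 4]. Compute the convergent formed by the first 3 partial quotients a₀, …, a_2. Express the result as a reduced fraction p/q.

a_0 = 2: 2/1
a_1 = 1: 3/1
a_2 = 3: 11/4

11/4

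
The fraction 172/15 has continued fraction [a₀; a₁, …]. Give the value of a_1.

2

172 = 11·15 + 7, so a_0 = 11
15 = 2·7 + 1, so a_1 = 2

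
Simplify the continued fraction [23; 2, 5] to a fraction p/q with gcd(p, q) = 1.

Start with 5.
2 + 1/(5/1) = 2 + 1/5 = 11/5
23 + 1/(11/5) = 23 + 5/11 = 258/11

258/11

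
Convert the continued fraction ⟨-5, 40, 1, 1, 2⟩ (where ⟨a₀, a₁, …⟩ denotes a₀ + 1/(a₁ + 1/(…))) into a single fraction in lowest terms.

-1010/203

Work from the innermost term outward:
Start with 2.
1 + 1/(2/1) = 1 + 1/2 = 3/2
1 + 1/(3/2) = 1 + 2/3 = 5/3
40 + 1/(5/3) = 40 + 3/5 = 203/5
-5 + 1/(203/5) = -5 + 5/203 = -1010/203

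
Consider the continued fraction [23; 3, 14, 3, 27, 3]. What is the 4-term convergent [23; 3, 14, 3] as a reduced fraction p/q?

a_0 = 23: 23/1
a_1 = 3: 70/3
a_2 = 14: 1003/43
a_3 = 3: 3079/132

3079/132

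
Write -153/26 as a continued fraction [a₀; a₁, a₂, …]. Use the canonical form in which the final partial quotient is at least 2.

-153 = -6·26 + 3, so a_0 = -6
26 = 8·3 + 2, so a_1 = 8
3 = 1·2 + 1, so a_2 = 1
2 = 2·1 + 0, so a_3 = 2

[-6; 8, 1, 2]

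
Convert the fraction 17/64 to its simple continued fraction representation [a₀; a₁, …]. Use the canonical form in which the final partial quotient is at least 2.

17 = 0·64 + 17, so a_0 = 0
64 = 3·17 + 13, so a_1 = 3
17 = 1·13 + 4, so a_2 = 1
13 = 3·4 + 1, so a_3 = 3
4 = 4·1 + 0, so a_4 = 4

[0; 3, 1, 3, 4]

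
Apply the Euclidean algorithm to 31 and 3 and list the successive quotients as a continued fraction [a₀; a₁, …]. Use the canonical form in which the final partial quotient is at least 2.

⌊31/3⌋ = 10, remainder 1
⌊3/1⌋ = 3, remainder 0

[10; 3]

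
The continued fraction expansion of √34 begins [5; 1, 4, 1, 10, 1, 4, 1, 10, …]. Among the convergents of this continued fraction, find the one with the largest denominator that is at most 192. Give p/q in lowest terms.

414/71

a_0 = 5: 5/1  (≤ bound)
a_1 = 1: 6/1  (≤ bound)
a_2 = 4: 29/5  (≤ bound)
a_3 = 1: 35/6  (≤ bound)
a_4 = 10: 379/65  (≤ bound)
a_5 = 1: 414/71  (≤ bound)
a_6 = 4: 2035/349  (> 192, stop)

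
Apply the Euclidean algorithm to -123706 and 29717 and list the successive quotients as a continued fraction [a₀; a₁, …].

[-5; 1, 5, 7, 45, 1, 14]

-123706 = -5·29717 + 24879, so a_0 = -5
29717 = 1·24879 + 4838, so a_1 = 1
24879 = 5·4838 + 689, so a_2 = 5
4838 = 7·689 + 15, so a_3 = 7
689 = 45·15 + 14, so a_4 = 45
15 = 1·14 + 1, so a_5 = 1
14 = 14·1 + 0, so a_6 = 14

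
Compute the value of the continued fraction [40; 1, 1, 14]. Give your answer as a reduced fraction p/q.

1175/29

Starting at the tail and folding back:
Start with 14.
1 + 1/(14/1) = 1 + 1/14 = 15/14
1 + 1/(15/14) = 1 + 14/15 = 29/15
40 + 1/(29/15) = 40 + 15/29 = 1175/29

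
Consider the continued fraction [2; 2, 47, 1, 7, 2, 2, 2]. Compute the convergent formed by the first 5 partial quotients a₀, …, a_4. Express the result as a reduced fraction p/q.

1931/774

Build up convergents one term at a time:
a_0 = 2: 2/1
a_1 = 2: 5/2
a_2 = 47: 237/95
a_3 = 1: 242/97
a_4 = 7: 1931/774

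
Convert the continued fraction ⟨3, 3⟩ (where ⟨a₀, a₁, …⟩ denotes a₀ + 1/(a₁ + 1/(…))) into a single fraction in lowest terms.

Start with 3.
3 + 1/(3/1) = 3 + 1/3 = 10/3

10/3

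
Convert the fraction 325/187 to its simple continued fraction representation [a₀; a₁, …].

⌊325/187⌋ = 1, remainder 138
⌊187/138⌋ = 1, remainder 49
⌊138/49⌋ = 2, remainder 40
⌊49/40⌋ = 1, remainder 9
⌊40/9⌋ = 4, remainder 4
⌊9/4⌋ = 2, remainder 1
⌊4/1⌋ = 4, remainder 0

[1; 1, 2, 1, 4, 2, 4]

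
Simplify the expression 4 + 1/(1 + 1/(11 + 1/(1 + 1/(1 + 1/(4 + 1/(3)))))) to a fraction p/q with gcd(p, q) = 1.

1791/364

a_0 = 4: 4/1
a_1 = 1: 5/1
a_2 = 11: 59/12
a_3 = 1: 64/13
a_4 = 1: 123/25
a_5 = 4: 556/113
a_6 = 3: 1791/364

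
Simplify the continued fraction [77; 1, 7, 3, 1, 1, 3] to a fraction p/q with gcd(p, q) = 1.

Starting at the tail and folding back:
Start with 3.
1 + 1/(3/1) = 1 + 1/3 = 4/3
1 + 1/(4/3) = 1 + 3/4 = 7/4
3 + 1/(7/4) = 3 + 4/7 = 25/7
7 + 1/(25/7) = 7 + 7/25 = 182/25
1 + 1/(182/25) = 1 + 25/182 = 207/182
77 + 1/(207/182) = 77 + 182/207 = 16121/207

16121/207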